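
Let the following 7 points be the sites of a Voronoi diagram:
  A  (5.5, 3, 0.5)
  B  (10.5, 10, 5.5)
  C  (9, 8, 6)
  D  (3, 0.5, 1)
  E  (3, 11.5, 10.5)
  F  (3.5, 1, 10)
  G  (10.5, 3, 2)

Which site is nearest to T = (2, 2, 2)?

Since √ is increasing, it suffices to compare squared distances:
|TA|² = (2−5.5)² + (2−3)² + (2−0.5)² = 12.25 + 1 + 2.25 = 15.5
|TB|² = (2−10.5)² + (2−10)² + (2−5.5)² = 72.25 + 64 + 12.25 = 148.5
|TC|² = (2−9)² + (2−8)² + (2−6)² = 49 + 36 + 16 = 101
|TD|² = (2−3)² + (2−0.5)² + (2−1)² = 1 + 2.25 + 1 = 4.25
|TE|² = (2−3)² + (2−11.5)² + (2−10.5)² = 1 + 90.25 + 72.25 = 163.5
|TF|² = (2−3.5)² + (2−1)² + (2−10)² = 2.25 + 1 + 64 = 67.25
|TG|² = (2−10.5)² + (2−3)² + (2−2)² = 72.25 + 1 + 0 = 73.25
D is nearest.

D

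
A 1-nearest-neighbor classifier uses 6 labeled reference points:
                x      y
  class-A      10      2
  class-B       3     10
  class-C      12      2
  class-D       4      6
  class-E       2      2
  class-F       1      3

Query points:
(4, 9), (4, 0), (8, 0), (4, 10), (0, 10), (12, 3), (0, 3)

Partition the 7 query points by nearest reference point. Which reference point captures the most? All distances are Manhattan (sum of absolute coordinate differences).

class-B

(4, 9) — d to each: class-A:13, class-B:2, class-C:15, class-D:3, class-E:9, class-F:9 → nearest is class-B
(4, 0) — d to each: class-A:8, class-B:11, class-C:10, class-D:6, class-E:4, class-F:6 → nearest is class-E
(8, 0) — d to each: class-A:4, class-B:15, class-C:6, class-D:10, class-E:8, class-F:10 → nearest is class-A
(4, 10) — d to each: class-A:14, class-B:1, class-C:16, class-D:4, class-E:10, class-F:10 → nearest is class-B
(0, 10) — d to each: class-A:18, class-B:3, class-C:20, class-D:8, class-E:10, class-F:8 → nearest is class-B
(12, 3) — d to each: class-A:3, class-B:16, class-C:1, class-D:11, class-E:11, class-F:11 → nearest is class-C
(0, 3) — d to each: class-A:11, class-B:10, class-C:13, class-D:7, class-E:3, class-F:1 → nearest is class-F
Tally — class-A:1, class-B:3, class-C:1, class-E:1, class-F:1. class-B captures the most (3).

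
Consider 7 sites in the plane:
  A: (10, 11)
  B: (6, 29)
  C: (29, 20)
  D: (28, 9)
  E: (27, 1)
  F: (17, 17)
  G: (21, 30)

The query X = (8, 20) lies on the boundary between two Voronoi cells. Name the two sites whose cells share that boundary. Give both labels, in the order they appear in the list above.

Squared distances from X to each site:
|XA|² = (8−10)² + (20−11)² = 4 + 81 = 85
|XB|² = (8−6)² + (20−29)² = 4 + 81 = 85
|XC|² = (8−29)² + (20−20)² = 441 + 0 = 441
|XD|² = (8−28)² + (20−9)² = 400 + 121 = 521
|XE|² = (8−27)² + (20−1)² = 361 + 361 = 722
|XF|² = (8−17)² + (20−17)² = 81 + 9 = 90
|XG|² = (8−21)² + (20−30)² = 169 + 100 = 269
X is equidistant from A and B (both at squared distance 85), and every other site is strictly farther — so X lies on the A–B Voronoi edge.

A and B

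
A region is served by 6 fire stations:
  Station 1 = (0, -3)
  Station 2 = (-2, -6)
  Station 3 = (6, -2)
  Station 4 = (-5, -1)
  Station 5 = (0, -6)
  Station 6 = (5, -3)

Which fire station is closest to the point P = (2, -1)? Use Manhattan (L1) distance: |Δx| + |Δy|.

d(P, Station 1) = |2−0| + |-1−(-3)| = 2 + 2 = 4
d(P, Station 2) = |2−(-2)| + |-1−(-6)| = 4 + 5 = 9
d(P, Station 3) = |2−6| + |-1−(-2)| = 4 + 1 = 5
d(P, Station 4) = |2−(-5)| + |-1−(-1)| = 7 + 0 = 7
d(P, Station 5) = |2−0| + |-1−(-6)| = 2 + 5 = 7
d(P, Station 6) = |2−5| + |-1−(-3)| = 3 + 2 = 5
The smallest is to Station 1, so P lies in the Voronoi region of Station 1.

Station 1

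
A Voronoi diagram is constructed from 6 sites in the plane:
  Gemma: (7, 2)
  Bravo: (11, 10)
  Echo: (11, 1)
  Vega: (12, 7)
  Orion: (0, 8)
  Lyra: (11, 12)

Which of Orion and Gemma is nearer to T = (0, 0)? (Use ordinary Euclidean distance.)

Compare squared distances:
d²(T, Orion) = (0−0)² + (0−8)² = 0 + 64 = 64
d²(T, Gemma) = (0−7)² + (0−2)² = 49 + 4 = 53
64 > 53, so Gemma is closer.

Gemma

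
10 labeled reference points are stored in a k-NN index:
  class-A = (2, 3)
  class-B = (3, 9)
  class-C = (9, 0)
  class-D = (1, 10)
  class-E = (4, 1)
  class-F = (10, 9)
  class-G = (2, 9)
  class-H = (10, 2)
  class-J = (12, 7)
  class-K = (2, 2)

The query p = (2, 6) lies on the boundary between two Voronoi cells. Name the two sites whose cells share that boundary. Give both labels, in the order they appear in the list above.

class-A and class-G

Squared distances from p to each site:
d²(p, class-A) = 0 + 9 = 9
d²(p, class-B) = 1 + 9 = 10
d²(p, class-C) = 49 + 36 = 85
d²(p, class-D) = 1 + 16 = 17
d²(p, class-E) = 4 + 25 = 29
d²(p, class-F) = 64 + 9 = 73
d²(p, class-G) = 0 + 9 = 9
d²(p, class-H) = 64 + 16 = 80
d²(p, class-J) = 100 + 1 = 101
d²(p, class-K) = 0 + 16 = 16
p is equidistant from class-A and class-G (both at squared distance 9), and every other site is strictly farther — so p lies on the class-A–class-G Voronoi edge.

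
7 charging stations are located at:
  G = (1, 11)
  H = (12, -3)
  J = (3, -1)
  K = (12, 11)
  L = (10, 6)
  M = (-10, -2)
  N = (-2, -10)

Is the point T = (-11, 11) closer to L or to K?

Compare squared distances:
|TL|² = (-11−10)² + (11−6)² = 441 + 25 = 466
|TK|² = (-11−12)² + (11−11)² = 529 + 0 = 529
466 < 529, so L is closer.

L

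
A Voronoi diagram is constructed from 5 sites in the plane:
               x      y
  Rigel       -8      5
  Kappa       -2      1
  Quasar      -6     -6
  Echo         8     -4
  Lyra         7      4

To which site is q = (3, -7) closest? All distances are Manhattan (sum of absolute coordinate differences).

Echo

d(q, Rigel) = |3−(-8)| + |-7−5| = 11 + 12 = 23
d(q, Kappa) = |3−(-2)| + |-7−1| = 5 + 8 = 13
d(q, Quasar) = |3−(-6)| + |-7−(-6)| = 9 + 1 = 10
d(q, Echo) = |3−8| + |-7−(-4)| = 5 + 3 = 8
d(q, Lyra) = |3−7| + |-7−4| = 4 + 11 = 15
Minimum is at Echo.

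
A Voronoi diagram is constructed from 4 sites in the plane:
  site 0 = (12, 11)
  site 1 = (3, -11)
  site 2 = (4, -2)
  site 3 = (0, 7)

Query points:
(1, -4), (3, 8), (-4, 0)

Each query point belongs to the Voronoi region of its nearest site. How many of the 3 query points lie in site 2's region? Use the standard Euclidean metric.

1

(1, -4) — d² to each: site 0:346, site 1:53, site 2:13, site 3:122 → nearest is site 2
(3, 8) — d² to each: site 0:90, site 1:361, site 2:101, site 3:10 → nearest is site 3
(-4, 0) — d² to each: site 0:377, site 1:170, site 2:68, site 3:65 → nearest is site 3
1 of the 3 points has site 2 as nearest.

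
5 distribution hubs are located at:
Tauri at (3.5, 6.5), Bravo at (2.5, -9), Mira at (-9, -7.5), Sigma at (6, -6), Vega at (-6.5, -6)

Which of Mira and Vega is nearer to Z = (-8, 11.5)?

Compare squared distances:
d²(Z, Mira) = (-8−(-9))² + (11.5−(-7.5))² = 1 + 361 = 362
d²(Z, Vega) = (-8−(-6.5))² + (11.5−(-6))² = 2.25 + 306.25 = 308.5
362 > 308.5, so Vega is closer.

Vega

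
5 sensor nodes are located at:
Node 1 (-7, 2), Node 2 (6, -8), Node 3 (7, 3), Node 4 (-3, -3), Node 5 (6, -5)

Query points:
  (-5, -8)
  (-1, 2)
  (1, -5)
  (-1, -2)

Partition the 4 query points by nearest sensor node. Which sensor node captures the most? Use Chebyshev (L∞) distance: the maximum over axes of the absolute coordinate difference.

Node 4

(-5, -8) — d to each: Node 1:10, Node 2:11, Node 3:12, Node 4:5, Node 5:11 → nearest is Node 4
(-1, 2) — d to each: Node 1:6, Node 2:10, Node 3:8, Node 4:5, Node 5:7 → nearest is Node 4
(1, -5) — d to each: Node 1:8, Node 2:5, Node 3:8, Node 4:4, Node 5:5 → nearest is Node 4
(-1, -2) — d to each: Node 1:6, Node 2:7, Node 3:8, Node 4:2, Node 5:7 → nearest is Node 4
Tally — Node 4:4. Node 4 captures the most (4).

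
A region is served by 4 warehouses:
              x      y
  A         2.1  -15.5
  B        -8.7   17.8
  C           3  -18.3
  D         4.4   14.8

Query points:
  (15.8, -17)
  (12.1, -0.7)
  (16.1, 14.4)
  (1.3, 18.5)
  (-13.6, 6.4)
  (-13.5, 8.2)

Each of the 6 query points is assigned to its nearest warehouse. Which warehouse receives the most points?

(15.8, -17) — d² to each: A:189.94, B:1811.29, C:165.53, D:1141.2 → nearest is C
(12.1, -0.7) — d² to each: A:319.04, B:774.89, C:392.57, D:299.54 → nearest is D
(16.1, 14.4) — d² to each: A:1090.01, B:626.6, C:1240.9, D:137.05 → nearest is D
(1.3, 18.5) — d² to each: A:1156.64, B:100.49, C:1357.13, D:23.3 → nearest is D
(-13.6, 6.4) — d² to each: A:726.1, B:153.97, C:885.65, D:394.56 → nearest is B
(-13.5, 8.2) — d² to each: A:805.05, B:115.2, C:974.5, D:363.97 → nearest is B
Tally — B:2, C:1, D:3. D captures the most (3).

D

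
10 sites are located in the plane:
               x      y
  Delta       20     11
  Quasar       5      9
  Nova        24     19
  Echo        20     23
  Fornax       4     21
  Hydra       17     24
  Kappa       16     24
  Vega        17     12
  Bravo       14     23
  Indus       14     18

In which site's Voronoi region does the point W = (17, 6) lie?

Compare squared distances (the ordering matches that of the actual distances):
d²(W, Delta) = 9 + 25 = 34
d²(W, Quasar) = 144 + 9 = 153
d²(W, Nova) = 49 + 169 = 218
d²(W, Echo) = 9 + 289 = 298
d²(W, Fornax) = 169 + 225 = 394
d²(W, Hydra) = 0 + 324 = 324
d²(W, Kappa) = 1 + 324 = 325
d²(W, Vega) = 0 + 36 = 36
d²(W, Bravo) = 9 + 289 = 298
d²(W, Indus) = 9 + 144 = 153
The smallest is to Delta, so W lies in the Voronoi region of Delta.

Delta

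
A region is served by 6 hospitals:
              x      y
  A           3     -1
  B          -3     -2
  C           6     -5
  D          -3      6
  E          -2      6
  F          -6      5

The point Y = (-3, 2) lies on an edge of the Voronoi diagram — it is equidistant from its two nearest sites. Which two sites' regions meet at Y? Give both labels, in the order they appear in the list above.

B and D

Squared distances from Y to each site:
|YA|² = 36 + 9 = 45
|YB|² = 0 + 16 = 16
|YC|² = 81 + 49 = 130
|YD|² = 0 + 16 = 16
|YE|² = 1 + 16 = 17
|YF|² = 9 + 9 = 18
Y is equidistant from B and D (both at squared distance 16), and every other site is strictly farther — so Y lies on the B–D Voronoi edge.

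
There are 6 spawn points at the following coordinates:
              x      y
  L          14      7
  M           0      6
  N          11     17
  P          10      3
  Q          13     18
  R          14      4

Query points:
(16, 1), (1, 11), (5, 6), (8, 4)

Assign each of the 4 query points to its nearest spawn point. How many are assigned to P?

(16, 1) — d² to each: L:40, M:281, N:281, P:40, Q:298, R:13 → nearest is R
(1, 11) — d² to each: L:185, M:26, N:136, P:145, Q:193, R:218 → nearest is M
(5, 6) — d² to each: L:82, M:25, N:157, P:34, Q:208, R:85 → nearest is M
(8, 4) — d² to each: L:45, M:68, N:178, P:5, Q:221, R:36 → nearest is P
1 of the 4 points has P as nearest.

1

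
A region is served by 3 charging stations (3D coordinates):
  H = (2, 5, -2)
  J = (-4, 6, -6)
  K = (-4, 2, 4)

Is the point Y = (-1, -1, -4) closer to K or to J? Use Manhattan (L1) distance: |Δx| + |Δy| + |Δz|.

J

d(Y,K) = |-1−(-4)| + |-1−2| + |-4−4| = 3 + 3 + 8 = 14
d(Y,J) = |-1−(-4)| + |-1−6| + |-4−(-6)| = 3 + 7 + 2 = 12
14 > 12, so J is closer.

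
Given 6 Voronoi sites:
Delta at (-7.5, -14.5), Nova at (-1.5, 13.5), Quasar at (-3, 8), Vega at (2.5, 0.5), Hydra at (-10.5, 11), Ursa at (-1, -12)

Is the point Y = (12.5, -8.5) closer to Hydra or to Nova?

Nova

Compare squared distances:
d²(Y, Hydra) = (12.5−(-10.5))² + (-8.5−11)² = 529 + 380.25 = 909.25
d²(Y, Nova) = (12.5−(-1.5))² + (-8.5−13.5)² = 196 + 484 = 680
909.25 > 680, so Nova is closer.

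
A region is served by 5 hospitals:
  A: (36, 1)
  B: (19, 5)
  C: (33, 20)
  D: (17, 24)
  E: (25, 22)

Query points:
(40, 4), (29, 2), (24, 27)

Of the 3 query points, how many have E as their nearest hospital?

(40, 4) — d² to each: A:25, B:442, C:305, D:929, E:549 → nearest is A
(29, 2) — d² to each: A:50, B:109, C:340, D:628, E:416 → nearest is A
(24, 27) — d² to each: A:820, B:509, C:130, D:58, E:26 → nearest is E
1 of the 3 points has E as nearest.

1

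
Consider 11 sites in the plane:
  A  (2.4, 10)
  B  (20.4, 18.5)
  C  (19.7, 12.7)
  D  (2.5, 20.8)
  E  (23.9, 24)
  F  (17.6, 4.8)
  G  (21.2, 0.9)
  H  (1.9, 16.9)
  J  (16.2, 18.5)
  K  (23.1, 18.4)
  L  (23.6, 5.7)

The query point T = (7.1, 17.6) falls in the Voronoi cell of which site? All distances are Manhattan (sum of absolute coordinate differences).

d(T,A) = |7.1−2.4| + |17.6−10| = 4.7 + 7.6 = 12.3
d(T,B) = |7.1−20.4| + |17.6−18.5| = 13.3 + 0.9 = 14.2
d(T,C) = |7.1−19.7| + |17.6−12.7| = 12.6 + 4.9 = 17.5
d(T,D) = |7.1−2.5| + |17.6−20.8| = 4.6 + 3.2 = 7.8
d(T,E) = |7.1−23.9| + |17.6−24| = 16.8 + 6.4 = 23.2
d(T,F) = |7.1−17.6| + |17.6−4.8| = 10.5 + 12.8 = 23.3
d(T,G) = |7.1−21.2| + |17.6−0.9| = 14.1 + 16.7 = 30.8
d(T,H) = |7.1−1.9| + |17.6−16.9| = 5.2 + 0.7 = 5.9
d(T,J) = |7.1−16.2| + |17.6−18.5| = 9.1 + 0.9 = 10
d(T,K) = |7.1−23.1| + |17.6−18.4| = 16 + 0.8 = 16.8
d(T,L) = |7.1−23.6| + |17.6−5.7| = 16.5 + 11.9 = 28.4
The smallest is to H, so T lies in the Voronoi region of H.

H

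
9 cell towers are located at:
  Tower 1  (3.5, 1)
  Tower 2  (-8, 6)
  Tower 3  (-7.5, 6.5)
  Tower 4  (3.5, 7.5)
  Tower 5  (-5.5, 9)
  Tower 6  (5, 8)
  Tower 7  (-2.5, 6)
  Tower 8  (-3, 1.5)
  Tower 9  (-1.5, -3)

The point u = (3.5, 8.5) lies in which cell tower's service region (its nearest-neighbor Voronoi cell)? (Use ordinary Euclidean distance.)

Since √ is increasing, it suffices to compare squared distances:
d²(u, Tower 1) = 0 + 56.25 = 56.25
d²(u, Tower 2) = 132.25 + 6.25 = 138.5
d²(u, Tower 3) = 121 + 4 = 125
d²(u, Tower 4) = 0 + 1 = 1
d²(u, Tower 5) = 81 + 0.25 = 81.25
d²(u, Tower 6) = 2.25 + 0.25 = 2.5
d²(u, Tower 7) = 36 + 6.25 = 42.25
d²(u, Tower 8) = 42.25 + 49 = 91.25
d²(u, Tower 9) = 25 + 132.25 = 157.25
Tower 4 is nearest.

Tower 4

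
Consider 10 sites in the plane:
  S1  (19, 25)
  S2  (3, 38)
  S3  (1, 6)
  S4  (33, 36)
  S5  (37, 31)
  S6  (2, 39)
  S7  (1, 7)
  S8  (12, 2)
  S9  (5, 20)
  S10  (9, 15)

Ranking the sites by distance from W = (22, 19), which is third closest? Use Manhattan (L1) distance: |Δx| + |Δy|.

d(W,S1) = 3 + 6 = 9
d(W,S2) = 19 + 19 = 38
d(W,S3) = 21 + 13 = 34
d(W,S4) = 11 + 17 = 28
d(W,S5) = 15 + 12 = 27
d(W,S6) = 20 + 20 = 40
d(W,S7) = 21 + 12 = 33
d(W,S8) = 10 + 17 = 27
d(W,S9) = 17 + 1 = 18
d(W, S10) = 13 + 4 = 17
Sorted ascending: S1, S10, S9, S5, … — the third-nearest is S9.

S9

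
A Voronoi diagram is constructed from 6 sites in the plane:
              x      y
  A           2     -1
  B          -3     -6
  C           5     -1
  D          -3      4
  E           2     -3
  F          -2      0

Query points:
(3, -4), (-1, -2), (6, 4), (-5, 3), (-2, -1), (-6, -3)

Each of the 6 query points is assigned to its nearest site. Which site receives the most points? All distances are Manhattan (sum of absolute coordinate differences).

F

(3, -4) — d to each: A:4, B:8, C:5, D:14, E:2, F:9 → nearest is E
(-1, -2) — d to each: A:4, B:6, C:7, D:8, E:4, F:3 → nearest is F
(6, 4) — d to each: A:9, B:19, C:6, D:9, E:11, F:12 → nearest is C
(-5, 3) — d to each: A:11, B:11, C:14, D:3, E:13, F:6 → nearest is D
(-2, -1) — d to each: A:4, B:6, C:7, D:6, E:6, F:1 → nearest is F
(-6, -3) — d to each: A:10, B:6, C:13, D:10, E:8, F:7 → nearest is B
Tally — B:1, C:1, D:1, E:1, F:2. F captures the most (2).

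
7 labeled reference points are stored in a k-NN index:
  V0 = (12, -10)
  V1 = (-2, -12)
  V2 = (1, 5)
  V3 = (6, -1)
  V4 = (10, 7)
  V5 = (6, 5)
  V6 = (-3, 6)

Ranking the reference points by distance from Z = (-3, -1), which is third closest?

V3

Squared Euclidean distances:
|ZV0|² = (-3−12)² + (-1−(-10))² = 225 + 81 = 306
|ZV1|² = (-3−(-2))² + (-1−(-12))² = 1 + 121 = 122
|ZV2|² = (-3−1)² + (-1−5)² = 16 + 36 = 52
|ZV3|² = (-3−6)² + (-1−(-1))² = 81 + 0 = 81
|ZV4|² = (-3−10)² + (-1−7)² = 169 + 64 = 233
|ZV5|² = (-3−6)² + (-1−5)² = 81 + 36 = 117
|ZV6|² = (-3−(-3))² + (-1−6)² = 0 + 49 = 49
Sorted ascending: V6, V2, V3, V5, … — the third-nearest is V3.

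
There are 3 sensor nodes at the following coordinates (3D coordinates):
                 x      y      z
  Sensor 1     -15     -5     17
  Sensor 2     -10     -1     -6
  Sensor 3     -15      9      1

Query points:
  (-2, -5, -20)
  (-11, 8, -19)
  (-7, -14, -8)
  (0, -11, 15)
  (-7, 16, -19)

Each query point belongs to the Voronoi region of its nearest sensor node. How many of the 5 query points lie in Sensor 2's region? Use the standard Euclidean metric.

4

(-2, -5, -20) — d² to each: Sensor 1:1538, Sensor 2:276, Sensor 3:806 → nearest is Sensor 2
(-11, 8, -19) — d² to each: Sensor 1:1481, Sensor 2:251, Sensor 3:417 → nearest is Sensor 2
(-7, -14, -8) — d² to each: Sensor 1:770, Sensor 2:182, Sensor 3:674 → nearest is Sensor 2
(0, -11, 15) — d² to each: Sensor 1:265, Sensor 2:641, Sensor 3:821 → nearest is Sensor 1
(-7, 16, -19) — d² to each: Sensor 1:1801, Sensor 2:467, Sensor 3:513 → nearest is Sensor 2
4 of the 5 points have Sensor 2 as nearest.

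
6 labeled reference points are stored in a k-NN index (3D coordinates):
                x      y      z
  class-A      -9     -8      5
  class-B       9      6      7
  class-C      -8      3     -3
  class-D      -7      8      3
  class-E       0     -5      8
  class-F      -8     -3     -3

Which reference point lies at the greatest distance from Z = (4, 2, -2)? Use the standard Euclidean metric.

Since √ is increasing, it suffices to compare squared distances:
d²(Z, class-A) = (4−(-9))² + (2−(-8))² + (-2−5)² = 169 + 100 + 49 = 318
d²(Z, class-B) = (4−9)² + (2−6)² + (-2−7)² = 25 + 16 + 81 = 122
d²(Z, class-C) = (4−(-8))² + (2−3)² + (-2−(-3))² = 144 + 1 + 1 = 146
d²(Z, class-D) = (4−(-7))² + (2−8)² + (-2−3)² = 121 + 36 + 25 = 182
d²(Z, class-E) = (4−0)² + (2−(-5))² + (-2−8)² = 16 + 49 + 100 = 165
d²(Z, class-F) = (4−(-8))² + (2−(-3))² + (-2−(-3))² = 144 + 25 + 1 = 170
The largest is to class-A.

class-A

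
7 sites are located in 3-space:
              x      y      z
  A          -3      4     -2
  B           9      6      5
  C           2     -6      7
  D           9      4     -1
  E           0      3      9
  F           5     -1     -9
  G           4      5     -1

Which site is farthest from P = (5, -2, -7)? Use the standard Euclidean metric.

Since √ is increasing, it suffices to compare squared distances:
|PA|² = (5−(-3))² + (-2−4)² + (-7−(-2))² = 64 + 36 + 25 = 125
|PB|² = (5−9)² + (-2−6)² + (-7−5)² = 16 + 64 + 144 = 224
|PC|² = (5−2)² + (-2−(-6))² + (-7−7)² = 9 + 16 + 196 = 221
|PD|² = (5−9)² + (-2−4)² + (-7−(-1))² = 16 + 36 + 36 = 88
|PE|² = (5−0)² + (-2−3)² + (-7−9)² = 25 + 25 + 256 = 306
|PF|² = (5−5)² + (-2−(-1))² + (-7−(-9))² = 0 + 1 + 4 = 5
|PG|² = (5−4)² + (-2−5)² + (-7−(-1))² = 1 + 49 + 36 = 86
The largest is to E.

E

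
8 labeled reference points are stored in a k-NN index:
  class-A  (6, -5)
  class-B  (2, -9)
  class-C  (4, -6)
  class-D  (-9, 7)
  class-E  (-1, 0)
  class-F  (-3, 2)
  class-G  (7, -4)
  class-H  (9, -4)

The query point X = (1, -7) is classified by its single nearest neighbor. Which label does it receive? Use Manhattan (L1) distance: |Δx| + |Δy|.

class-B

d(X, class-A) = 5 + 2 = 7
d(X, class-B) = 1 + 2 = 3
d(X, class-C) = 3 + 1 = 4
d(X, class-D) = 10 + 14 = 24
d(X, class-E) = 2 + 7 = 9
d(X, class-F) = 4 + 9 = 13
d(X, class-G) = 6 + 3 = 9
d(X, class-H) = 8 + 3 = 11
The smallest is to class-B, so X lies in the Voronoi region of class-B.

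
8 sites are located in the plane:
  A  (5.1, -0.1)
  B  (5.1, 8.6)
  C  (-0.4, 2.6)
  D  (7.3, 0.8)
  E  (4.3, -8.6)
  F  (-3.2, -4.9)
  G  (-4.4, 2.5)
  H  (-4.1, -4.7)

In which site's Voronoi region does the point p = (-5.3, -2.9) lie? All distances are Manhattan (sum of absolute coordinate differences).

d(p,A) = |-5.3−5.1| + |-2.9−(-0.1)| = 10.4 + 2.8 = 13.2
d(p,B) = |-5.3−5.1| + |-2.9−8.6| = 10.4 + 11.5 = 21.9
d(p,C) = |-5.3−(-0.4)| + |-2.9−2.6| = 4.9 + 5.5 = 10.4
d(p,D) = |-5.3−7.3| + |-2.9−0.8| = 12.6 + 3.7 = 16.3
d(p,E) = |-5.3−4.3| + |-2.9−(-8.6)| = 9.6 + 5.7 = 15.3
d(p,F) = |-5.3−(-3.2)| + |-2.9−(-4.9)| = 2.1 + 2 = 4.1
d(p,G) = |-5.3−(-4.4)| + |-2.9−2.5| = 0.9 + 5.4 = 6.3
d(p,H) = |-5.3−(-4.1)| + |-2.9−(-4.7)| = 1.2 + 1.8 = 3
Minimum is at H.

H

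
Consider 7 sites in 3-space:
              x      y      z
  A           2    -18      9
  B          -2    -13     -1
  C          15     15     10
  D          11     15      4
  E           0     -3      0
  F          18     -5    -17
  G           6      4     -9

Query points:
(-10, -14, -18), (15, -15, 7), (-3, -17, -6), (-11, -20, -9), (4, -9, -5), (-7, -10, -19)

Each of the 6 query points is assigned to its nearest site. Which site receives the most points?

(-10, -14, -18) — d² to each: A:889, B:354, C:2250, D:1766, E:545, F:866, G:661 → nearest is B
(15, -15, 7) — d² to each: A:182, B:357, C:909, D:925, E:418, F:685, G:698 → nearest is A
(-3, -17, -6) — d² to each: A:251, B:42, C:1604, D:1320, E:241, F:706, G:531 → nearest is B
(-11, -20, -9) — d² to each: A:497, B:194, C:2262, D:1878, E:491, F:1130, G:865 → nearest is B
(4, -9, -5) — d² to each: A:281, B:68, C:922, D:706, E:77, F:356, G:189 → nearest is B
(-7, -10, -19) — d² to each: A:929, B:358, C:1950, D:1478, E:459, F:654, G:465 → nearest is B
Tally — A:1, B:5. B captures the most (5).

B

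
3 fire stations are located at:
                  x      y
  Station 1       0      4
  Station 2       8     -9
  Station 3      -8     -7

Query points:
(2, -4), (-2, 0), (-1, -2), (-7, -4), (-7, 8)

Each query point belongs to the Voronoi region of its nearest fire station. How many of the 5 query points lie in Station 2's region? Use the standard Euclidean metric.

1

(2, -4) — d² to each: Station 1:68, Station 2:61, Station 3:109 → nearest is Station 2
(-2, 0) — d² to each: Station 1:20, Station 2:181, Station 3:85 → nearest is Station 1
(-1, -2) — d² to each: Station 1:37, Station 2:130, Station 3:74 → nearest is Station 1
(-7, -4) — d² to each: Station 1:113, Station 2:250, Station 3:10 → nearest is Station 3
(-7, 8) — d² to each: Station 1:65, Station 2:514, Station 3:226 → nearest is Station 1
1 of the 5 points has Station 2 as nearest.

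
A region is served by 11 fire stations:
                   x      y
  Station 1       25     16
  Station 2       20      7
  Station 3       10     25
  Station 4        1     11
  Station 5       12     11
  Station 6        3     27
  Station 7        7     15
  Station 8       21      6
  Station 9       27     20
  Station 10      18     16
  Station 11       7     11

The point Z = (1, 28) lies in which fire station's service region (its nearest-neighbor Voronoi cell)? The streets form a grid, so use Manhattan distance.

d(Z, Station 1) = |1−25| + |28−16| = 24 + 12 = 36
d(Z, Station 2) = |1−20| + |28−7| = 19 + 21 = 40
d(Z, Station 3) = |1−10| + |28−25| = 9 + 3 = 12
d(Z, Station 4) = |1−1| + |28−11| = 0 + 17 = 17
d(Z, Station 5) = |1−12| + |28−11| = 11 + 17 = 28
d(Z, Station 6) = |1−3| + |28−27| = 2 + 1 = 3
d(Z, Station 7) = |1−7| + |28−15| = 6 + 13 = 19
d(Z, Station 8) = |1−21| + |28−6| = 20 + 22 = 42
d(Z, Station 9) = |1−27| + |28−20| = 26 + 8 = 34
d(Z, Station 10) = |1−18| + |28−16| = 17 + 12 = 29
d(Z, Station 11) = |1−7| + |28−11| = 6 + 17 = 23
Minimum is at Station 6.

Station 6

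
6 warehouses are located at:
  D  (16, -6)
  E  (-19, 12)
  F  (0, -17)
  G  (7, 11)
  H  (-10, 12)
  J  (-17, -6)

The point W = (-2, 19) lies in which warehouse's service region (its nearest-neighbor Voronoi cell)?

H

Since √ is increasing, it suffices to compare squared distances:
|WD|² = (-2−16)² + (19−(-6))² = 324 + 625 = 949
|WE|² = (-2−(-19))² + (19−12)² = 289 + 49 = 338
|WF|² = (-2−0)² + (19−(-17))² = 4 + 1296 = 1300
|WG|² = (-2−7)² + (19−11)² = 81 + 64 = 145
|WH|² = (-2−(-10))² + (19−12)² = 64 + 49 = 113
|WJ|² = (-2−(-17))² + (19−(-6))² = 225 + 625 = 850
The smallest is to H, so W lies in the Voronoi region of H.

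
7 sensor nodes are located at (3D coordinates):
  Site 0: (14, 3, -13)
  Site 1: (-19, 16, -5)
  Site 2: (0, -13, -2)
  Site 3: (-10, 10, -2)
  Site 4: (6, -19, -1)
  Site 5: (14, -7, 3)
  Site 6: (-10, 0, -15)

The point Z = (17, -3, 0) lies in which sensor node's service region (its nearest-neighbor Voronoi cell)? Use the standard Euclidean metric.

Squared Euclidean distances:
d²(Z, Site 0) = 9 + 36 + 169 = 214
d²(Z, Site 1) = 1296 + 361 + 25 = 1682
d²(Z, Site 2) = 289 + 100 + 4 = 393
d²(Z, Site 3) = 729 + 169 + 4 = 902
d²(Z, Site 4) = 121 + 256 + 1 = 378
d²(Z, Site 5) = 9 + 16 + 9 = 34
d²(Z, Site 6) = 729 + 9 + 225 = 963
Minimum is at Site 5.

Site 5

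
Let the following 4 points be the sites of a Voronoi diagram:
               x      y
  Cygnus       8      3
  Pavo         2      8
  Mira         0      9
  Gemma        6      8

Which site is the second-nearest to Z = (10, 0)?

Squared Euclidean distances:
d²(Z, Cygnus) = (10−8)² + (0−3)² = 4 + 9 = 13
d²(Z, Pavo) = (10−2)² + (0−8)² = 64 + 64 = 128
d²(Z, Mira) = (10−0)² + (0−9)² = 100 + 81 = 181
d²(Z, Gemma) = (10−6)² + (0−8)² = 16 + 64 = 80
Sorted ascending: Cygnus, Gemma, Pavo, … — the second-nearest is Gemma.

Gemma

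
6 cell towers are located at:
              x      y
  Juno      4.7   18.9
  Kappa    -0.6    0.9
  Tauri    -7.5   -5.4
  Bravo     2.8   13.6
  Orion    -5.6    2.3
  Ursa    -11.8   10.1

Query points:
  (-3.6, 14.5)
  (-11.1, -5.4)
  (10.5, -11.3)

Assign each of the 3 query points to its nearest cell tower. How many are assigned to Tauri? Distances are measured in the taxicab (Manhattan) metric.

(-3.6, 14.5) — d to each: Juno:12.7, Kappa:16.6, Tauri:23.8, Bravo:7.3, Orion:14.2, Ursa:12.6 → nearest is Bravo
(-11.1, -5.4) — d to each: Juno:40.1, Kappa:16.8, Tauri:3.6, Bravo:32.9, Orion:13.2, Ursa:16.2 → nearest is Tauri
(10.5, -11.3) — d to each: Juno:36, Kappa:23.3, Tauri:23.9, Bravo:32.6, Orion:29.7, Ursa:43.7 → nearest is Kappa
1 of the 3 points has Tauri as nearest.

1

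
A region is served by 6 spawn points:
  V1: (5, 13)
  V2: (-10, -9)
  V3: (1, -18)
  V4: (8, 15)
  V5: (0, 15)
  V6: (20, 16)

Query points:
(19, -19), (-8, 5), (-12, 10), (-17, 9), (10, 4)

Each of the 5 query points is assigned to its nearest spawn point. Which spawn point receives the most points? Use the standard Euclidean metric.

(19, -19) — d² to each: V1:1220, V2:941, V3:325, V4:1277, V5:1517, V6:1226 → nearest is V3
(-8, 5) — d² to each: V1:233, V2:200, V3:610, V4:356, V5:164, V6:905 → nearest is V5
(-12, 10) — d² to each: V1:298, V2:365, V3:953, V4:425, V5:169, V6:1060 → nearest is V5
(-17, 9) — d² to each: V1:500, V2:373, V3:1053, V4:661, V5:325, V6:1418 → nearest is V5
(10, 4) — d² to each: V1:106, V2:569, V3:565, V4:125, V5:221, V6:244 → nearest is V1
Tally — V1:1, V3:1, V5:3. V5 captures the most (3).

V5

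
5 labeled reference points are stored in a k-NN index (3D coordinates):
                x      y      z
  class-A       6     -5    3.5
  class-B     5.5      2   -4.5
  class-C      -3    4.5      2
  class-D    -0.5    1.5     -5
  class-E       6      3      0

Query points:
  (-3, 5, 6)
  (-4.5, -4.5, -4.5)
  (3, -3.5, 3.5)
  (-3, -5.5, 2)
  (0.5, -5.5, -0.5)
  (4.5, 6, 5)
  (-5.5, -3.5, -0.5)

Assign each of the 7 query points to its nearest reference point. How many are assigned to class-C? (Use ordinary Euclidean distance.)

(-3, 5, 6) — d² to each: class-A:187.25, class-B:191.5, class-C:16.25, class-D:139.5, class-E:121 → nearest is class-C
(-4.5, -4.5, -4.5) — d² to each: class-A:174.5, class-B:142.25, class-C:125.5, class-D:52.25, class-E:186.75 → nearest is class-D
(3, -3.5, 3.5) — d² to each: class-A:11.25, class-B:100.5, class-C:102.25, class-D:109.5, class-E:63.5 → nearest is class-A
(-3, -5.5, 2) — d² to each: class-A:83.5, class-B:170.75, class-C:100, class-D:104.25, class-E:157.25 → nearest is class-A
(0.5, -5.5, -0.5) — d² to each: class-A:46.5, class-B:97.25, class-C:118.5, class-D:70.25, class-E:102.75 → nearest is class-A
(4.5, 6, 5) — d² to each: class-A:125.5, class-B:107.25, class-C:67.5, class-D:145.25, class-E:36.25 → nearest is class-E
(-5.5, -3.5, -0.5) — d² to each: class-A:150.5, class-B:167.25, class-C:76.5, class-D:70.25, class-E:174.75 → nearest is class-D
1 of the 7 points has class-C as nearest.

1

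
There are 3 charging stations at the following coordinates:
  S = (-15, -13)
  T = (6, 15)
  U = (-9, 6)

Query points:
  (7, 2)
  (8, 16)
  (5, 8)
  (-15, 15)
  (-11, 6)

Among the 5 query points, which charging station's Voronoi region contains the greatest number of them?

(7, 2) — d² to each: S:709, T:170, U:272 → nearest is T
(8, 16) — d² to each: S:1370, T:5, U:389 → nearest is T
(5, 8) — d² to each: S:841, T:50, U:200 → nearest is T
(-15, 15) — d² to each: S:784, T:441, U:117 → nearest is U
(-11, 6) — d² to each: S:377, T:370, U:4 → nearest is U
Tally — T:3, U:2. T captures the most (3).

T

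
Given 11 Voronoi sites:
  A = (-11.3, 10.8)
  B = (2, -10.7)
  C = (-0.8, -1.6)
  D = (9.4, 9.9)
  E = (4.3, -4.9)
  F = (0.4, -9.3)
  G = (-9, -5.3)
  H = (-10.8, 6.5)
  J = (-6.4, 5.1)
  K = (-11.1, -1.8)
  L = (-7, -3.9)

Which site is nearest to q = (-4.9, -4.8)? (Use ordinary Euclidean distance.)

L

Compare squared distances (the ordering matches that of the actual distances):
|qA|² = (-4.9−(-11.3))² + (-4.8−10.8)² = 40.96 + 243.36 = 284.32
|qB|² = (-4.9−2)² + (-4.8−(-10.7))² = 47.61 + 34.81 = 82.42
|qC|² = (-4.9−(-0.8))² + (-4.8−(-1.6))² = 16.81 + 10.24 = 27.05
|qD|² = (-4.9−9.4)² + (-4.8−9.9)² = 204.49 + 216.09 = 420.58
|qE|² = (-4.9−4.3)² + (-4.8−(-4.9))² = 84.64 + 0.01 = 84.65
|qF|² = (-4.9−0.4)² + (-4.8−(-9.3))² = 28.09 + 20.25 = 48.34
|qG|² = (-4.9−(-9))² + (-4.8−(-5.3))² = 16.81 + 0.25 = 17.06
|qH|² = (-4.9−(-10.8))² + (-4.8−6.5)² = 34.81 + 127.69 = 162.5
|qJ|² = (-4.9−(-6.4))² + (-4.8−5.1)² = 2.25 + 98.01 = 100.26
|qK|² = (-4.9−(-11.1))² + (-4.8−(-1.8))² = 38.44 + 9 = 47.44
|qL|² = (-4.9−(-7))² + (-4.8−(-3.9))² = 4.41 + 0.81 = 5.22
The smallest is to L, so q lies in the Voronoi region of L.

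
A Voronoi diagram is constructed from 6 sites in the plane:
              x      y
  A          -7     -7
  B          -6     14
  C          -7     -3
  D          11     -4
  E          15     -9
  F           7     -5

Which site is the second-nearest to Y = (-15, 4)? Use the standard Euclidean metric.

Compare squared distances (the ordering matches that of the actual distances):
|YA|² = (-15−(-7))² + (4−(-7))² = 64 + 121 = 185
|YB|² = (-15−(-6))² + (4−14)² = 81 + 100 = 181
|YC|² = (-15−(-7))² + (4−(-3))² = 64 + 49 = 113
|YD|² = (-15−11)² + (4−(-4))² = 676 + 64 = 740
|YE|² = (-15−15)² + (4−(-9))² = 900 + 169 = 1069
|YF|² = (-15−7)² + (4−(-5))² = 484 + 81 = 565
Sorted ascending: C, B, A, … — the second-nearest is B.

B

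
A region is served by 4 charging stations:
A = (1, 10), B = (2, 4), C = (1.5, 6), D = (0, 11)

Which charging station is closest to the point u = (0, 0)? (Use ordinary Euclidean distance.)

Squared Euclidean distances:
|uA|² = (0−1)² + (0−10)² = 1 + 100 = 101
|uB|² = (0−2)² + (0−4)² = 4 + 16 = 20
|uC|² = (0−1.5)² + (0−6)² = 2.25 + 36 = 38.25
|uD|² = (0−0)² + (0−11)² = 0 + 121 = 121
Minimum is at B.

B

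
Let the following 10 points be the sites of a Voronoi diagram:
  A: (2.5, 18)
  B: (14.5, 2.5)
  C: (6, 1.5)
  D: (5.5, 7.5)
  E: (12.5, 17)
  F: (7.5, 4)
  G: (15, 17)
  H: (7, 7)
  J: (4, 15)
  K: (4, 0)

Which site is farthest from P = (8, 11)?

K

Compare squared distances (the ordering matches that of the actual distances):
|PA|² = (8−2.5)² + (11−18)² = 30.25 + 49 = 79.25
|PB|² = (8−14.5)² + (11−2.5)² = 42.25 + 72.25 = 114.5
|PC|² = (8−6)² + (11−1.5)² = 4 + 90.25 = 94.25
|PD|² = (8−5.5)² + (11−7.5)² = 6.25 + 12.25 = 18.5
|PE|² = (8−12.5)² + (11−17)² = 20.25 + 36 = 56.25
|PF|² = (8−7.5)² + (11−4)² = 0.25 + 49 = 49.25
|PG|² = (8−15)² + (11−17)² = 49 + 36 = 85
|PH|² = (8−7)² + (11−7)² = 1 + 16 = 17
|PJ|² = (8−4)² + (11−15)² = 16 + 16 = 32
|PK|² = (8−4)² + (11−0)² = 16 + 121 = 137
The largest is to K.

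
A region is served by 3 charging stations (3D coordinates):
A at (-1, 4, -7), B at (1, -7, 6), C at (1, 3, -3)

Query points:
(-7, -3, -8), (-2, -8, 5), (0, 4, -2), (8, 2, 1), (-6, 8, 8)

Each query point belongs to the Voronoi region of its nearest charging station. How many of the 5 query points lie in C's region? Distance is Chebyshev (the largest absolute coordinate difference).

3

(-7, -3, -8) — d to each: A:7, B:14, C:8 → nearest is A
(-2, -8, 5) — d to each: A:12, B:3, C:11 → nearest is B
(0, 4, -2) — d to each: A:5, B:11, C:1 → nearest is C
(8, 2, 1) — d to each: A:9, B:9, C:7 → nearest is C
(-6, 8, 8) — d to each: A:15, B:15, C:11 → nearest is C
3 of the 5 points have C as nearest.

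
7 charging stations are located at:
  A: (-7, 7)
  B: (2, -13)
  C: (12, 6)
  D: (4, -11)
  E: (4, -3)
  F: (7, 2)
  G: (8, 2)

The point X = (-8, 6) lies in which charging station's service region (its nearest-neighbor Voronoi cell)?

A

Since √ is increasing, it suffices to compare squared distances:
|XA|² = (-8−(-7))² + (6−7)² = 1 + 1 = 2
|XB|² = (-8−2)² + (6−(-13))² = 100 + 361 = 461
|XC|² = (-8−12)² + (6−6)² = 400 + 0 = 400
|XD|² = (-8−4)² + (6−(-11))² = 144 + 289 = 433
|XE|² = (-8−4)² + (6−(-3))² = 144 + 81 = 225
|XF|² = (-8−7)² + (6−2)² = 225 + 16 = 241
|XG|² = (-8−8)² + (6−2)² = 256 + 16 = 272
Minimum is at A.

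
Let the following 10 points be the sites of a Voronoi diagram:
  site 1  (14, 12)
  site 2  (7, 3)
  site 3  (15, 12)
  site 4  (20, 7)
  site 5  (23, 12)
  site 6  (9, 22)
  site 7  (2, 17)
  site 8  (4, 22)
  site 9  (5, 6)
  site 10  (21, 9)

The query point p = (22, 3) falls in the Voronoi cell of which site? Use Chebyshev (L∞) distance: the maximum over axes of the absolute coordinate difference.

d(p, site 1) = max(8, 9) = 9
d(p, site 2) = max(15, 0) = 15
d(p, site 3) = max(7, 9) = 9
d(p, site 4) = max(2, 4) = 4
d(p, site 5) = max(1, 9) = 9
d(p, site 6) = max(13, 19) = 19
d(p, site 7) = max(20, 14) = 20
d(p, site 8) = max(18, 19) = 19
d(p, site 9) = max(17, 3) = 17
d(p, site 10) = max(1, 6) = 6
site 4 is nearest.

site 4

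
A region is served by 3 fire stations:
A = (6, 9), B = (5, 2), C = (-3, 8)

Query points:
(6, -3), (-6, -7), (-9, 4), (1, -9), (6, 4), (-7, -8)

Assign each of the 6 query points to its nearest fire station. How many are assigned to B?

(6, -3) — d² to each: A:144, B:26, C:202 → nearest is B
(-6, -7) — d² to each: A:400, B:202, C:234 → nearest is B
(-9, 4) — d² to each: A:250, B:200, C:52 → nearest is C
(1, -9) — d² to each: A:349, B:137, C:305 → nearest is B
(6, 4) — d² to each: A:25, B:5, C:97 → nearest is B
(-7, -8) — d² to each: A:458, B:244, C:272 → nearest is B
5 of the 6 points have B as nearest.

5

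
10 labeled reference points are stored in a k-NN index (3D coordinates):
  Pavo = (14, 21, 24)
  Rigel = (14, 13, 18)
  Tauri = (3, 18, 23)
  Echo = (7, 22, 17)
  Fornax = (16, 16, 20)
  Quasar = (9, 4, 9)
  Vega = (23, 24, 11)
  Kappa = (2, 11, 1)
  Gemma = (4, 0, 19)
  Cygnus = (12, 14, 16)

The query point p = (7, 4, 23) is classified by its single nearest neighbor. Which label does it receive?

Since √ is increasing, it suffices to compare squared distances:
d²(p, Pavo) = 49 + 289 + 1 = 339
d²(p, Rigel) = 49 + 81 + 25 = 155
d²(p, Tauri) = 16 + 196 + 0 = 212
d²(p, Echo) = 0 + 324 + 36 = 360
d²(p, Fornax) = 81 + 144 + 9 = 234
d²(p, Quasar) = 4 + 0 + 196 = 200
d²(p, Vega) = 256 + 400 + 144 = 800
d²(p, Kappa) = 25 + 49 + 484 = 558
d²(p, Gemma) = 9 + 16 + 16 = 41
d²(p, Cygnus) = 25 + 100 + 49 = 174
Minimum is at Gemma.

Gemma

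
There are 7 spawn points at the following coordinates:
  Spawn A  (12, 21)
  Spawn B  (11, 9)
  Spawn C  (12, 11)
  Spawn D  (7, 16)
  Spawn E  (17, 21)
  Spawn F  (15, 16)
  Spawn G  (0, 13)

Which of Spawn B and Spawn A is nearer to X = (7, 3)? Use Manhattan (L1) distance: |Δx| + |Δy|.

d(X, Spawn B) = |7−11| + |3−9| = 4 + 6 = 10
d(X, Spawn A) = |7−12| + |3−21| = 5 + 18 = 23
10 < 23, so Spawn B is closer.

Spawn B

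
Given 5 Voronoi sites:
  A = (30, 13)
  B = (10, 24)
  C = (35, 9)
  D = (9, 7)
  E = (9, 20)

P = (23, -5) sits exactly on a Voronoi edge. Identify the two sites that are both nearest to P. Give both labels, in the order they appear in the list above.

Squared distances from P to each site:
|PA|² = (23−30)² + (-5−13)² = 49 + 324 = 373
|PB|² = (23−10)² + (-5−24)² = 169 + 841 = 1010
|PC|² = (23−35)² + (-5−9)² = 144 + 196 = 340
|PD|² = (23−9)² + (-5−7)² = 196 + 144 = 340
|PE|² = (23−9)² + (-5−20)² = 196 + 625 = 821
P is equidistant from C and D (both at squared distance 340), and every other site is strictly farther — so P lies on the C–D Voronoi edge.

C and D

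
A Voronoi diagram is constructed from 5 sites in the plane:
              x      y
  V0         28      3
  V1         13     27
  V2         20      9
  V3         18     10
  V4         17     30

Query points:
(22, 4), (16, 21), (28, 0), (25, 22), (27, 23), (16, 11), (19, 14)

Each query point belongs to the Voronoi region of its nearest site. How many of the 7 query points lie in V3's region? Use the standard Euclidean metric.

(22, 4) — d² to each: V0:37, V1:610, V2:29, V3:52, V4:701 → nearest is V2
(16, 21) — d² to each: V0:468, V1:45, V2:160, V3:125, V4:82 → nearest is V1
(28, 0) — d² to each: V0:9, V1:954, V2:145, V3:200, V4:1021 → nearest is V0
(25, 22) — d² to each: V0:370, V1:169, V2:194, V3:193, V4:128 → nearest is V4
(27, 23) — d² to each: V0:401, V1:212, V2:245, V3:250, V4:149 → nearest is V4
(16, 11) — d² to each: V0:208, V1:265, V2:20, V3:5, V4:362 → nearest is V3
(19, 14) — d² to each: V0:202, V1:205, V2:26, V3:17, V4:260 → nearest is V3
2 of the 7 points have V3 as nearest.

2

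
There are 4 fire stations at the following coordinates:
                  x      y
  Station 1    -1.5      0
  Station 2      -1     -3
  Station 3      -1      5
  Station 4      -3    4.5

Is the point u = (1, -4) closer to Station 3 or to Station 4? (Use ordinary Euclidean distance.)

Compare squared distances:
d²(u, Station 3) = (1−(-1))² + (-4−5)² = 4 + 81 = 85
d²(u, Station 4) = (1−(-3))² + (-4−4.5)² = 16 + 72.25 = 88.25
85 < 88.25, so Station 3 is closer.

Station 3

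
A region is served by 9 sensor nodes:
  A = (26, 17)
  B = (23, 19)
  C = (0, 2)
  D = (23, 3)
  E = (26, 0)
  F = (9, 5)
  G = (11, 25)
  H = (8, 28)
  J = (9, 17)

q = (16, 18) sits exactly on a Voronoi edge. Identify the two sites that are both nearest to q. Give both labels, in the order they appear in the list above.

Squared distances from q to each site:
|qA|² = (16−26)² + (18−17)² = 100 + 1 = 101
|qB|² = (16−23)² + (18−19)² = 49 + 1 = 50
|qC|² = (16−0)² + (18−2)² = 256 + 256 = 512
|qD|² = (16−23)² + (18−3)² = 49 + 225 = 274
|qE|² = (16−26)² + (18−0)² = 100 + 324 = 424
|qF|² = (16−9)² + (18−5)² = 49 + 169 = 218
|qG|² = (16−11)² + (18−25)² = 25 + 49 = 74
|qH|² = (16−8)² + (18−28)² = 64 + 100 = 164
|qJ|² = (16−9)² + (18−17)² = 49 + 1 = 50
q is equidistant from B and J (both at squared distance 50), and every other site is strictly farther — so q lies on the B–J Voronoi edge.

B and J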